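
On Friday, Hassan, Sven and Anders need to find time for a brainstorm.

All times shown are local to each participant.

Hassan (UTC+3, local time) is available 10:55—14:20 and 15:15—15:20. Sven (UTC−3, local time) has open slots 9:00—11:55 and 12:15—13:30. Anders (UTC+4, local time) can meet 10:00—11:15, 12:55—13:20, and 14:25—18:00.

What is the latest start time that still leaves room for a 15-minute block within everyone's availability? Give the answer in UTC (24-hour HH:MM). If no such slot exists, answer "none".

none

Hassan → UTC: 07:55–11:20, 12:15–12:20.
Sven → UTC: 12:00–14:55, 15:15–16:30.
Anders → UTC: 06:00–07:15, 08:55–09:20, 10:25–14:00.
Hassan ∩ Sven: 12:15–12:20.
Hassan ∩ Sven ∩ Anders: 12:15–12:20.
Windows ≥ 15 min: (none).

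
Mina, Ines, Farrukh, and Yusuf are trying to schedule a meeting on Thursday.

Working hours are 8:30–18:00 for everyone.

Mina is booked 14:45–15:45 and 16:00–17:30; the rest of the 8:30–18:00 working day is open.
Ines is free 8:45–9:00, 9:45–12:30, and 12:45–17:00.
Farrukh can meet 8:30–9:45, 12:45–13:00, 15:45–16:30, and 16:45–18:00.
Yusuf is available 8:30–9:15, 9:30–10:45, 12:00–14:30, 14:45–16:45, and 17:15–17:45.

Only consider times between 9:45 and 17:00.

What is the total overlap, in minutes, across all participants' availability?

Mina free within 08:30–18:00: 08:30–14:45, 15:45–16:00, 17:30–18:00.
Mina ∩ Ines: 08:45–09:00, 09:45–12:30, 12:45–14:45, 15:45–16:00.
Mina ∩ Ines ∩ Farrukh: 08:45–09:00, 12:45–13:00, 15:45–16:00.
Mina ∩ Ines ∩ Farrukh ∩ Yusuf: 08:45–09:00, 12:45–13:00, 15:45–16:00.
Restricted to 09:45–17:00: 12:45–13:00, 15:45–16:00.
Total common minutes: 15 + 15 = 30.

30 minutes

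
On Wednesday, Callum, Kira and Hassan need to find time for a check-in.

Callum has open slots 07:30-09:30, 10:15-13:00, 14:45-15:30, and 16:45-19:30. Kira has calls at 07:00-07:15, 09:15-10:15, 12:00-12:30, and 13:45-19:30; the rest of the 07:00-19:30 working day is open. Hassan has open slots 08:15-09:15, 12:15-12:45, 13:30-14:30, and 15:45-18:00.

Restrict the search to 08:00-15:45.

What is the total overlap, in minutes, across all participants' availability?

Kira free within 07:00–19:30: 07:15–09:15, 10:15–12:00, 12:30–13:45.
Callum ∩ Kira: 07:30–09:15, 10:15–12:00, 12:30–13:00.
Callum ∩ Kira ∩ Hassan: 08:15–09:15, 12:30–12:45.
Restricted to 08:00–15:45: 08:15–09:15, 12:30–12:45.
Total common minutes: 60 + 15 = 75.

75 minutes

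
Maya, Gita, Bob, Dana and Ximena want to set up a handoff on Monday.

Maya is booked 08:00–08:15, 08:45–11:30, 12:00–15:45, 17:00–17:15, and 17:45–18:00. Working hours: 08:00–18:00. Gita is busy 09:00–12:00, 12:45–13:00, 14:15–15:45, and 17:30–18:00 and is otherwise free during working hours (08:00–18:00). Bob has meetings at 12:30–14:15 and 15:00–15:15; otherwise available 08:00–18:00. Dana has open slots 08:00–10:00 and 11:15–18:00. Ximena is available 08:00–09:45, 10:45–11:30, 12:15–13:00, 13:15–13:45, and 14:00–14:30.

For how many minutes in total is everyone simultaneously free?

Maya free within 08:00–18:00: 08:15–08:45, 11:30–12:00, 15:45–17:00, 17:15–17:45.
Gita free within 08:00–18:00: 08:00–09:00, 12:00–12:45, 13:00–14:15, 15:45–17:30.
Bob free within 08:00–18:00: 08:00–12:30, 14:15–15:00, 15:15–18:00.
Maya ∩ Gita: 08:15–08:45, 15:45–17:00, 17:15–17:30.
Maya ∩ Gita ∩ Bob: 08:15–08:45, 15:45–17:00, 17:15–17:30.
Maya ∩ Gita ∩ Bob ∩ Dana: 08:15–08:45, 15:45–17:00, 17:15–17:30.
Maya ∩ Gita ∩ Bob ∩ Dana ∩ Ximena: 08:15–08:45.
Total common minutes: 30.

30 minutes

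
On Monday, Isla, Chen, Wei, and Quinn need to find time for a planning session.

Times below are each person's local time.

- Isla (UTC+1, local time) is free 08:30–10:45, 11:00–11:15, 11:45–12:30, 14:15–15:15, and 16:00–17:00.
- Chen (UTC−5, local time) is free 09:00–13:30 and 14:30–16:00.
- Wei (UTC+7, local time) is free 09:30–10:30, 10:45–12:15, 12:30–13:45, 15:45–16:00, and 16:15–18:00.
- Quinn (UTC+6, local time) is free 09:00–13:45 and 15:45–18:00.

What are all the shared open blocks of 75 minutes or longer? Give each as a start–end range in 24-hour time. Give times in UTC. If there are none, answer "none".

none

Isla → UTC: 07:30–09:45, 10:00–10:15, 10:45–11:30, 13:15–14:15, 15:00–16:00.
Chen → UTC: 14:00–18:30, 19:30–21:00.
Wei → UTC: 02:30–03:30, 03:45–05:15, 05:30–06:45, 08:45–09:00, 09:15–11:00.
Quinn → UTC: 03:00–07:45, 09:45–12:00.
Isla ∩ Chen: 14:00–14:15, 15:00–16:00.
Isla ∩ Chen ∩ Wei: (none).
Isla ∩ Chen ∩ Wei ∩ Quinn: (none).
Windows ≥ 75 min: (none).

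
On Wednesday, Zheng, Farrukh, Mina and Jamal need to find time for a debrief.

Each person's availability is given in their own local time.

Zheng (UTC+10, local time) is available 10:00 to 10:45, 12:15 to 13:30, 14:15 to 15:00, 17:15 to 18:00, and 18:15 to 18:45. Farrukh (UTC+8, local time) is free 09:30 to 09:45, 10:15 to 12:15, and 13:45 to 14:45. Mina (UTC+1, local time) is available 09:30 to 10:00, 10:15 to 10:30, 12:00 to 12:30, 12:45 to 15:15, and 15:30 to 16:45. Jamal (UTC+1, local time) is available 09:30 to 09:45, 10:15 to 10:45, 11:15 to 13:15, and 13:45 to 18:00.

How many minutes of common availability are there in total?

0 minutes

Zheng → UTC: 00:00–00:45, 02:15–03:30, 04:15–05:00, 07:15–08:00, 08:15–08:45.
Farrukh → UTC: 01:30–01:45, 02:15–04:15, 05:45–06:45.
Mina → UTC: 08:30–09:00, 09:15–09:30, 11:00–11:30, 11:45–14:15, 14:30–15:45.
Jamal → UTC: 08:30–08:45, 09:15–09:45, 10:15–12:15, 12:45–17:00.
Zheng ∩ Farrukh: 02:15–03:30.
Zheng ∩ Farrukh ∩ Mina: (none).
Zheng ∩ Farrukh ∩ Mina ∩ Jamal: (none).
Total common minutes: 0.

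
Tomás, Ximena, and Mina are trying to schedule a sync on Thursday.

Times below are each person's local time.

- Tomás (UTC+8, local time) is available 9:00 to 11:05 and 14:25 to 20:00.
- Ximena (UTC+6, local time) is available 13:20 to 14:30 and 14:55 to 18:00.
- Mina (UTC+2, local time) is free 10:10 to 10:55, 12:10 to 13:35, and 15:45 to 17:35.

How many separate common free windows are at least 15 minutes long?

2

Tomás → UTC: 01:00–03:05, 06:25–12:00.
Ximena → UTC: 07:20–08:30, 08:55–12:00.
Mina → UTC: 08:10–08:55, 10:10–11:35, 13:45–15:35.
Tomás ∩ Ximena: 07:20–08:30, 08:55–12:00.
Tomás ∩ Ximena ∩ Mina: 08:10–08:30, 10:10–11:35.
Windows ≥ 15 min: 08:10–08:30, 10:10–11:35.
That's 2 windows.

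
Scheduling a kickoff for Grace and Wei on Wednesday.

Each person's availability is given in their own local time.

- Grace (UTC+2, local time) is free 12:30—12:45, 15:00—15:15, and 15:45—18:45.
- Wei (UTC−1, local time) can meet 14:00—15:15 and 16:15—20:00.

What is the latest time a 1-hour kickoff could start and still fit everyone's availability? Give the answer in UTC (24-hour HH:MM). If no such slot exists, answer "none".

Grace → UTC: 10:30–10:45, 13:00–13:15, 13:45–16:45.
Wei → UTC: 15:00–16:15, 17:15–21:00.
Grace ∩ Wei: 15:00–16:15.
Windows ≥ 60 min: 15:00–16:15.
Latest start in the last window 15:00–16:15 is 16:15 − 60 min = 15:15.

15:15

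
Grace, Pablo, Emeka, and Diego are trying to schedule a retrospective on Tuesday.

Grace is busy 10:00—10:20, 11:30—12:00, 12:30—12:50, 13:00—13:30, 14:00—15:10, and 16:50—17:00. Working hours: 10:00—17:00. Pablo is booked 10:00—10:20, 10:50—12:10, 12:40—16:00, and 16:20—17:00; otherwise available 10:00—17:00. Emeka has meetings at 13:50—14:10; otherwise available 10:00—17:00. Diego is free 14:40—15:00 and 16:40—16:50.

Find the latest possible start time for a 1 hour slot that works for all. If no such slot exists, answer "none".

none

Grace free within 10:00–17:00: 10:20–11:30, 12:00–12:30, 12:50–13:00, 13:30–14:00, 15:10–16:50.
Pablo free within 10:00–17:00: 10:20–10:50, 12:10–12:40, 16:00–16:20.
Emeka free within 10:00–17:00: 10:00–13:50, 14:10–17:00.
Grace ∩ Pablo: 10:20–10:50, 12:10–12:30, 16:00–16:20.
Grace ∩ Pablo ∩ Emeka: 10:20–10:50, 12:10–12:30, 16:00–16:20.
Grace ∩ Pablo ∩ Emeka ∩ Diego: (none).
Windows ≥ 60 min: (none).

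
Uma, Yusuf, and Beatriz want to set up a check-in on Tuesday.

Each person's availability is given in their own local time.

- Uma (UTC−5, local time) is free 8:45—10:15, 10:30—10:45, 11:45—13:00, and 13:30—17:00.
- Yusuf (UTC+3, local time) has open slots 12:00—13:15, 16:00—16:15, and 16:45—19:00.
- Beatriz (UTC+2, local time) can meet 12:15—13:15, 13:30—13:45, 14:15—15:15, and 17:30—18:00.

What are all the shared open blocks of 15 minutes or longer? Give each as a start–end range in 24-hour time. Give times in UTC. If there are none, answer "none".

Uma → UTC: 13:45–15:15, 15:30–15:45, 16:45–18:00, 18:30–22:00.
Yusuf → UTC: 09:00–10:15, 13:00–13:15, 13:45–16:00.
Beatriz → UTC: 10:15–11:15, 11:30–11:45, 12:15–13:15, 15:30–16:00.
Uma ∩ Yusuf: 13:45–15:15, 15:30–15:45.
Uma ∩ Yusuf ∩ Beatriz: 15:30–15:45.
Windows ≥ 15 min: 15:30–15:45.

15:30–15:45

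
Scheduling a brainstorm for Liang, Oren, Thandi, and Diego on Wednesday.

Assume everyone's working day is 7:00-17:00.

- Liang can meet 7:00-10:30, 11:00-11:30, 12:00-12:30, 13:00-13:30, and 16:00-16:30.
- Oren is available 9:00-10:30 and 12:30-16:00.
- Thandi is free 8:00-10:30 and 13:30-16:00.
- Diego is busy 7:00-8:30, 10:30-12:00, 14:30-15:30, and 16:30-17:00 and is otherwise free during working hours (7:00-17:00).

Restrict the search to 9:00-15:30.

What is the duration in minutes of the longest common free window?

90 minutes

Diego free within 07:00–17:00: 08:30–10:30, 12:00–14:30, 15:30–16:30.
Liang ∩ Oren: 09:00–10:30, 13:00–13:30.
Liang ∩ Oren ∩ Thandi: 09:00–10:30.
Liang ∩ Oren ∩ Thandi ∩ Diego: 09:00–10:30.
Restricted to 09:00–15:30: 09:00–10:30.
Single common window of 90 minutes.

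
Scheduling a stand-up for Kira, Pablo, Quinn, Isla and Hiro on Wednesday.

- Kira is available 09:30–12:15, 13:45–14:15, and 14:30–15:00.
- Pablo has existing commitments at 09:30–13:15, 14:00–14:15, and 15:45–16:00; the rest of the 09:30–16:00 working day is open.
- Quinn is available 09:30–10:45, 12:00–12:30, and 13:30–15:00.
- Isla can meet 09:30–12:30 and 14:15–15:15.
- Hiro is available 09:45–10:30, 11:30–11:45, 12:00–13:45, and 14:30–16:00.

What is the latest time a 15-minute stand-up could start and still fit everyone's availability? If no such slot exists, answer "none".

14:45

Pablo free within 09:30–16:00: 13:15–14:00, 14:15–15:45.
Kira ∩ Pablo: 13:45–14:00, 14:30–15:00.
Kira ∩ Pablo ∩ Quinn: 13:45–14:00, 14:30–15:00.
Kira ∩ Pablo ∩ Quinn ∩ Isla: 14:30–15:00.
Kira ∩ Pablo ∩ Quinn ∩ Isla ∩ Hiro: 14:30–15:00.
Windows ≥ 15 min: 14:30–15:00.
Latest start in the last window 14:30–15:00 is 15:00 − 15 min = 14:45.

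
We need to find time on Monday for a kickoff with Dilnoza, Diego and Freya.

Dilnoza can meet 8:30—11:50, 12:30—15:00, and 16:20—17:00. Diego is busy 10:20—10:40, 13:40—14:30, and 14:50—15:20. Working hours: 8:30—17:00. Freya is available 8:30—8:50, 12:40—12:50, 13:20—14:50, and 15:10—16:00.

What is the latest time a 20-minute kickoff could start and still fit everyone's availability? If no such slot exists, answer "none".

Diego free within 08:30–17:00: 08:30–10:20, 10:40–13:40, 14:30–14:50, 15:20–17:00.
Dilnoza ∩ Diego: 08:30–10:20, 10:40–11:50, 12:30–13:40, 14:30–14:50, 16:20–17:00.
Dilnoza ∩ Diego ∩ Freya: 08:30–08:50, 12:40–12:50, 13:20–13:40, 14:30–14:50.
Windows ≥ 20 min: 08:30–08:50, 13:20–13:40, 14:30–14:50.
Latest start in the last window 14:30–14:50 is 14:50 − 20 min = 14:30.

14:30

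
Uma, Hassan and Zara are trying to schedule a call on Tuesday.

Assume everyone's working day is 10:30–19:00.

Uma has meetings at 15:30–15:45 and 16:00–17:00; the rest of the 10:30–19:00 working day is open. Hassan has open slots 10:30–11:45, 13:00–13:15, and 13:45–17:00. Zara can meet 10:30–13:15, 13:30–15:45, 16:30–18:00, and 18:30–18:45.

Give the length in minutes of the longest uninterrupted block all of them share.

105 minutes

Uma free within 10:30–19:00: 10:30–15:30, 15:45–16:00, 17:00–19:00.
Uma ∩ Hassan: 10:30–11:45, 13:00–13:15, 13:45–15:30, 15:45–16:00.
Uma ∩ Hassan ∩ Zara: 10:30–11:45, 13:00–13:15, 13:45–15:30.
Common window lengths: 75, 15, 105 min; longest is 105.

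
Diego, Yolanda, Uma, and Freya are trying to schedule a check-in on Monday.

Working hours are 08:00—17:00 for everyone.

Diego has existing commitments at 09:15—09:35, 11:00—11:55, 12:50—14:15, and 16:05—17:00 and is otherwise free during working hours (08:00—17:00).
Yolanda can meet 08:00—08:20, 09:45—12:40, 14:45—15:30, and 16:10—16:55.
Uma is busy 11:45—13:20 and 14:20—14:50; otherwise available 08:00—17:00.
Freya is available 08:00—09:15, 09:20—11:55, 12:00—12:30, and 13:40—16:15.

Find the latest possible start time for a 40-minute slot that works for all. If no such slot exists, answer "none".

Diego free within 08:00–17:00: 08:00–09:15, 09:35–11:00, 11:55–12:50, 14:15–16:05.
Uma free within 08:00–17:00: 08:00–11:45, 13:20–14:20, 14:50–17:00.
Diego ∩ Yolanda: 08:00–08:20, 09:45–11:00, 11:55–12:40, 14:45–15:30.
Diego ∩ Yolanda ∩ Uma: 08:00–08:20, 09:45–11:00, 14:50–15:30.
Diego ∩ Yolanda ∩ Uma ∩ Freya: 08:00–08:20, 09:45–11:00, 14:50–15:30.
Windows ≥ 40 min: 09:45–11:00, 14:50–15:30.
Latest start in the last window 14:50–15:30 is 15:30 − 40 min = 14:50.

14:50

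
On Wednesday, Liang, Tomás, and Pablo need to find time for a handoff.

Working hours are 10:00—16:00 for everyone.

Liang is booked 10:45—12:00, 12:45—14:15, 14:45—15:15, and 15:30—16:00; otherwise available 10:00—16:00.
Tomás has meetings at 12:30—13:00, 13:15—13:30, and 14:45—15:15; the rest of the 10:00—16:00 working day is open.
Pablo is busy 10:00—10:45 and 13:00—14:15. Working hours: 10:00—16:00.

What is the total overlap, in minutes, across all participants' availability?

Liang free within 10:00–16:00: 10:00–10:45, 12:00–12:45, 14:15–14:45, 15:15–15:30.
Tomás free within 10:00–16:00: 10:00–12:30, 13:00–13:15, 13:30–14:45, 15:15–16:00.
Pablo free within 10:00–16:00: 10:45–13:00, 14:15–16:00.
Liang ∩ Tomás: 10:00–10:45, 12:00–12:30, 14:15–14:45, 15:15–15:30.
Liang ∩ Tomás ∩ Pablo: 12:00–12:30, 14:15–14:45, 15:15–15:30.
Total common minutes: 30 + 30 + 15 = 75.

75 minutes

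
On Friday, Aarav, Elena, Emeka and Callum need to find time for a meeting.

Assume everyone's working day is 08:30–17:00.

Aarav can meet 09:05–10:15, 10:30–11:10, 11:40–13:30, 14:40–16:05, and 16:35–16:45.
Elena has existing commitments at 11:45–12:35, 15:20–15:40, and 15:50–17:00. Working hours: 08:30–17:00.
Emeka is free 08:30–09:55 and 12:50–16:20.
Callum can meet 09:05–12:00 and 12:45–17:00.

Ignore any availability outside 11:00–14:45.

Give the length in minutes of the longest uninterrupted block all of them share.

40 minutes

Elena free within 08:30–17:00: 08:30–11:45, 12:35–15:20, 15:40–15:50.
Aarav ∩ Elena: 09:05–10:15, 10:30–11:10, 11:40–11:45, 12:35–13:30, 14:40–15:20, 15:40–15:50.
Aarav ∩ Elena ∩ Emeka: 09:05–09:55, 12:50–13:30, 14:40–15:20, 15:40–15:50.
Aarav ∩ Elena ∩ Emeka ∩ Callum: 09:05–09:55, 12:50–13:30, 14:40–15:20, 15:40–15:50.
Restricted to 11:00–14:45: 12:50–13:30, 14:40–14:45.
Common window lengths: 40, 5 min; longest is 40.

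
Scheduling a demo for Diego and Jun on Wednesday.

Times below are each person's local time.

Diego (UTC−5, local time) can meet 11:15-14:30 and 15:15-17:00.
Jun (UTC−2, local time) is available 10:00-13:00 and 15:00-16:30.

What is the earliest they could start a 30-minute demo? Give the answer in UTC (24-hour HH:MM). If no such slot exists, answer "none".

17:00

Diego → UTC: 16:15–19:30, 20:15–22:00.
Jun → UTC: 12:00–15:00, 17:00–18:30.
Diego ∩ Jun: 17:00–18:30.
Windows ≥ 30 min: 17:00–18:30.
Earliest such window starts at 17:00.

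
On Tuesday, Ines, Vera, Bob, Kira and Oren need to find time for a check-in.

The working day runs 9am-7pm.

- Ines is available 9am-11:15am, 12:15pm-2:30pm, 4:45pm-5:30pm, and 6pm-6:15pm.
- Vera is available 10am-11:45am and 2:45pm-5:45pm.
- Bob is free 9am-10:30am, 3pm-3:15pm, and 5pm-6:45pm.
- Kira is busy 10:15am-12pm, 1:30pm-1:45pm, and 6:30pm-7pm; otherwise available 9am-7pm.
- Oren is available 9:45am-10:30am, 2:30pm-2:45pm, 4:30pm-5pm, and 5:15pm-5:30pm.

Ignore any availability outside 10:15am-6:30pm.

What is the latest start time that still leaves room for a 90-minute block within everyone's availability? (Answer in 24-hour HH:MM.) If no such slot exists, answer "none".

none

Kira free within 09:00–19:00: 09:00–10:15, 12:00–13:30, 13:45–18:30.
Ines ∩ Vera: 10:00–11:15, 16:45–17:30.
Ines ∩ Vera ∩ Bob: 10:00–10:30, 17:00–17:30.
Ines ∩ Vera ∩ Bob ∩ Kira: 10:00–10:15, 17:00–17:30.
Ines ∩ Vera ∩ Bob ∩ Kira ∩ Oren: 10:00–10:15, 17:15–17:30.
Restricted to 10:15–18:30: 17:15–17:30.
Windows ≥ 90 min: (none).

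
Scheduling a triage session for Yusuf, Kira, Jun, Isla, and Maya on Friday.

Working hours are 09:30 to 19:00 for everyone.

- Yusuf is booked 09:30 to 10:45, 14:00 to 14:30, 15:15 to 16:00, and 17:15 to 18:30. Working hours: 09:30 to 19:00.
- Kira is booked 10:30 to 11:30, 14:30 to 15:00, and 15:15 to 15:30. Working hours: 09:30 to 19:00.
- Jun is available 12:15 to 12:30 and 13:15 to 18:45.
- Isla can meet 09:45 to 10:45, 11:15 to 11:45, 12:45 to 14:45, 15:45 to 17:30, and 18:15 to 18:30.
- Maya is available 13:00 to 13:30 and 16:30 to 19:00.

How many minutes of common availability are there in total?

60 minutes

Yusuf free within 09:30–19:00: 10:45–14:00, 14:30–15:15, 16:00–17:15, 18:30–19:00.
Kira free within 09:30–19:00: 09:30–10:30, 11:30–14:30, 15:00–15:15, 15:30–19:00.
Yusuf ∩ Kira: 11:30–14:00, 15:00–15:15, 16:00–17:15, 18:30–19:00.
Yusuf ∩ Kira ∩ Jun: 12:15–12:30, 13:15–14:00, 15:00–15:15, 16:00–17:15, 18:30–18:45.
Yusuf ∩ Kira ∩ Jun ∩ Isla: 13:15–14:00, 16:00–17:15.
Yusuf ∩ Kira ∩ Jun ∩ Isla ∩ Maya: 13:15–13:30, 16:30–17:15.
Total common minutes: 15 + 45 = 60.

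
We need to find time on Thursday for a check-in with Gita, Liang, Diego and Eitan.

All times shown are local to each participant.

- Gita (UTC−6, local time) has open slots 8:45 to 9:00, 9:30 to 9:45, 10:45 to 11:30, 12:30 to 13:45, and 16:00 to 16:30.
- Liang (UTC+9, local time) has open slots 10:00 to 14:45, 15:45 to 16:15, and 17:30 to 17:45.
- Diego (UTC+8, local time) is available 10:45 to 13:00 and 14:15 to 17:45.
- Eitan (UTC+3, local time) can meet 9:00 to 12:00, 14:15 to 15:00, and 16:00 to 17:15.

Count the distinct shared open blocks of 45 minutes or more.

0

Gita → UTC: 14:45–15:00, 15:30–15:45, 16:45–17:30, 18:30–19:45, 22:00–22:30.
Liang → UTC: 01:00–05:45, 06:45–07:15, 08:30–08:45.
Diego → UTC: 02:45–05:00, 06:15–09:45.
Eitan → UTC: 06:00–09:00, 11:15–12:00, 13:00–14:15.
Gita ∩ Liang: (none).
Gita ∩ Liang ∩ Diego: (none).
Gita ∩ Liang ∩ Diego ∩ Eitan: (none).
Windows ≥ 45 min: (none).
That's 0 windows.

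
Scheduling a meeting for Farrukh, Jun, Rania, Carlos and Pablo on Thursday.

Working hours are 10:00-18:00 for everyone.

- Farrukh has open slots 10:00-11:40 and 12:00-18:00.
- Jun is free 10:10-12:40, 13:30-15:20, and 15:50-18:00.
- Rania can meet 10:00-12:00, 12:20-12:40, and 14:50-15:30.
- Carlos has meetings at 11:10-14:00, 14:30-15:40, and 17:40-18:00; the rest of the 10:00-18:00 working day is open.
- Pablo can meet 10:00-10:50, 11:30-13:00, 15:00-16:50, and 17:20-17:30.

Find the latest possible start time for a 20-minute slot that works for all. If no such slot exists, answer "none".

Carlos free within 10:00–18:00: 10:00–11:10, 14:00–14:30, 15:40–17:40.
Farrukh ∩ Jun: 10:10–11:40, 12:00–12:40, 13:30–15:20, 15:50–18:00.
Farrukh ∩ Jun ∩ Rania: 10:10–11:40, 12:20–12:40, 14:50–15:20.
Farrukh ∩ Jun ∩ Rania ∩ Carlos: 10:10–11:10.
Farrukh ∩ Jun ∩ Rania ∩ Carlos ∩ Pablo: 10:10–10:50.
Windows ≥ 20 min: 10:10–10:50.
Latest start in the last window 10:10–10:50 is 10:50 − 20 min = 10:30.

10:30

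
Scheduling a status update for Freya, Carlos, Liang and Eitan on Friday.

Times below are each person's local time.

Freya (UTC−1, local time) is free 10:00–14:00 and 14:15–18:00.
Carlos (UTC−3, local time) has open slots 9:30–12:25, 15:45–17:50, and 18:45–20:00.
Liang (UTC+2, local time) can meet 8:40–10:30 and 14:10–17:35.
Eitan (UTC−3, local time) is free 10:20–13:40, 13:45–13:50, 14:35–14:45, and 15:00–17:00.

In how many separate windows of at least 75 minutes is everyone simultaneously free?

Freya → UTC: 11:00–15:00, 15:15–19:00.
Carlos → UTC: 12:30–15:25, 18:45–20:50, 21:45–23:00.
Liang → UTC: 06:40–08:30, 12:10–15:35.
Eitan → UTC: 13:20–16:40, 16:45–16:50, 17:35–17:45, 18:00–20:00.
Freya ∩ Carlos: 12:30–15:00, 15:15–15:25, 18:45–19:00.
Freya ∩ Carlos ∩ Liang: 12:30–15:00, 15:15–15:25.
Freya ∩ Carlos ∩ Liang ∩ Eitan: 13:20–15:00, 15:15–15:25.
Windows ≥ 75 min: 13:20–15:00.
That's 1 window.

1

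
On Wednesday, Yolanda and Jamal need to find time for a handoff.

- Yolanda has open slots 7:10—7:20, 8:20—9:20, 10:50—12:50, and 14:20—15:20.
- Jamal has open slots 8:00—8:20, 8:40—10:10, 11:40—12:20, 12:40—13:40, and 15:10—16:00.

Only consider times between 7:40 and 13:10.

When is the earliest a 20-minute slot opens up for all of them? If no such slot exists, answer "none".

Yolanda ∩ Jamal: 08:40–09:20, 11:40–12:20, 12:40–12:50, 15:10–15:20.
Restricted to 07:40–13:10: 08:40–09:20, 11:40–12:20, 12:40–12:50.
Windows ≥ 20 min: 08:40–09:20, 11:40–12:20.
Earliest such window starts at 08:40.

08:40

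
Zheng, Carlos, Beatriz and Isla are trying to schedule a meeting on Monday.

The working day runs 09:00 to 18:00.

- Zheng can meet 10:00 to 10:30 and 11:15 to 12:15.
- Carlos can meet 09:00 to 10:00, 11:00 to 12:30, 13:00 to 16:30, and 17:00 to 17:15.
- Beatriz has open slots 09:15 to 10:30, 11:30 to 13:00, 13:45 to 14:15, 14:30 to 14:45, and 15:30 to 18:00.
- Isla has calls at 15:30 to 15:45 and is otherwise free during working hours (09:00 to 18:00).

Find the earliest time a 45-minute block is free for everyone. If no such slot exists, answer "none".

Isla free within 09:00–18:00: 09:00–15:30, 15:45–18:00.
Zheng ∩ Carlos: 11:15–12:15.
Zheng ∩ Carlos ∩ Beatriz: 11:30–12:15.
Zheng ∩ Carlos ∩ Beatriz ∩ Isla: 11:30–12:15.
Windows ≥ 45 min: 11:30–12:15.
Earliest such window starts at 11:30.

11:30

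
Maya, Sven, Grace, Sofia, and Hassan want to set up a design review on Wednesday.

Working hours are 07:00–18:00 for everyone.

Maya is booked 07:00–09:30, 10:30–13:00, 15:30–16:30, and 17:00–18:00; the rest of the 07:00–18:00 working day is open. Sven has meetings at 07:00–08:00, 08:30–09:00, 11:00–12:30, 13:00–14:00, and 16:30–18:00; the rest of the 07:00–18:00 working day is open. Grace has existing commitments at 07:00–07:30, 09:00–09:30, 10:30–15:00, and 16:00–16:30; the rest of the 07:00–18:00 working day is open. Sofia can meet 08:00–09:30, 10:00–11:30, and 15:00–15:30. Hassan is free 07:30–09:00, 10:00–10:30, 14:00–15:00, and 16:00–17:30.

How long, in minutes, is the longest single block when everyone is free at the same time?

Maya free within 07:00–18:00: 09:30–10:30, 13:00–15:30, 16:30–17:00.
Sven free within 07:00–18:00: 08:00–08:30, 09:00–11:00, 12:30–13:00, 14:00–16:30.
Grace free within 07:00–18:00: 07:30–09:00, 09:30–10:30, 15:00–16:00, 16:30–18:00.
Maya ∩ Sven: 09:30–10:30, 14:00–15:30.
Maya ∩ Sven ∩ Grace: 09:30–10:30, 15:00–15:30.
Maya ∩ Sven ∩ Grace ∩ Sofia: 10:00–10:30, 15:00–15:30.
Maya ∩ Sven ∩ Grace ∩ Sofia ∩ Hassan: 10:00–10:30.
Single common window of 30 minutes.

30 minutes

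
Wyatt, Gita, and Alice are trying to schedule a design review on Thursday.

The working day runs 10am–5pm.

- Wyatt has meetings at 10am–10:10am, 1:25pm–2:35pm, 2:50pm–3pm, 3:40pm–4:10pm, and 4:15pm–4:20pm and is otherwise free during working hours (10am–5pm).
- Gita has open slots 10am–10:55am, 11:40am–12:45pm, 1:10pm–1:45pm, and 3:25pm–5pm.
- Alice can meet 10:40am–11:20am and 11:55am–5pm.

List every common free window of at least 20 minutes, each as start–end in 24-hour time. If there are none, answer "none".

11:55–12:45, 16:20–17:00

Wyatt free within 10:00–17:00: 10:10–13:25, 14:35–14:50, 15:00–15:40, 16:10–16:15, 16:20–17:00.
Wyatt ∩ Gita: 10:10–10:55, 11:40–12:45, 13:10–13:25, 15:25–15:40, 16:10–16:15, 16:20–17:00.
Wyatt ∩ Gita ∩ Alice: 10:40–10:55, 11:55–12:45, 13:10–13:25, 15:25–15:40, 16:10–16:15, 16:20–17:00.
Windows ≥ 20 min: 11:55–12:45, 16:20–17:00.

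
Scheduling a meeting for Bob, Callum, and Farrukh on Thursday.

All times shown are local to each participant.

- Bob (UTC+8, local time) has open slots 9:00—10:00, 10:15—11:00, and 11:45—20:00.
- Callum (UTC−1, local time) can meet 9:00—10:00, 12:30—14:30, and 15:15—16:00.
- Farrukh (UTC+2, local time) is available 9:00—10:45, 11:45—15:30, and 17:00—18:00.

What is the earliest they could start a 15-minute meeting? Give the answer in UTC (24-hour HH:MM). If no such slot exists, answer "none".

Bob → UTC: 01:00–02:00, 02:15–03:00, 03:45–12:00.
Callum → UTC: 10:00–11:00, 13:30–15:30, 16:15–17:00.
Farrukh → UTC: 07:00–08:45, 09:45–13:30, 15:00–16:00.
Bob ∩ Callum: 10:00–11:00.
Bob ∩ Callum ∩ Farrukh: 10:00–11:00.
Windows ≥ 15 min: 10:00–11:00.
Earliest such window starts at 10:00.

10:00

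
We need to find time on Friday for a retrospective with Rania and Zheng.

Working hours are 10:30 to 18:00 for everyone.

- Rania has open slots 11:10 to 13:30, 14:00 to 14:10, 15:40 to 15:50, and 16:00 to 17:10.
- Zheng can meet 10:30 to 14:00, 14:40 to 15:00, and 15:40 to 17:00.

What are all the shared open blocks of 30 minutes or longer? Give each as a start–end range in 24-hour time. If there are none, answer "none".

Rania ∩ Zheng: 11:10–13:30, 15:40–15:50, 16:00–17:00.
Windows ≥ 30 min: 11:10–13:30, 16:00–17:00.

11:10–13:30, 16:00–17:00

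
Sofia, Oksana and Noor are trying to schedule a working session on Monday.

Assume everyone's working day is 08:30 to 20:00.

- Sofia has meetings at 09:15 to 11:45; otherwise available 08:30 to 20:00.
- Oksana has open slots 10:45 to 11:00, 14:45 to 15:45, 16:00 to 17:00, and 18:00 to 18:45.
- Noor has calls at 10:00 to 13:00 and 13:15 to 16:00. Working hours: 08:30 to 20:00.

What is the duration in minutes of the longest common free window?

Sofia free within 08:30–20:00: 08:30–09:15, 11:45–20:00.
Noor free within 08:30–20:00: 08:30–10:00, 13:00–13:15, 16:00–20:00.
Sofia ∩ Oksana: 14:45–15:45, 16:00–17:00, 18:00–18:45.
Sofia ∩ Oksana ∩ Noor: 16:00–17:00, 18:00–18:45.
Common window lengths: 60, 45 min; longest is 60.

60 minutes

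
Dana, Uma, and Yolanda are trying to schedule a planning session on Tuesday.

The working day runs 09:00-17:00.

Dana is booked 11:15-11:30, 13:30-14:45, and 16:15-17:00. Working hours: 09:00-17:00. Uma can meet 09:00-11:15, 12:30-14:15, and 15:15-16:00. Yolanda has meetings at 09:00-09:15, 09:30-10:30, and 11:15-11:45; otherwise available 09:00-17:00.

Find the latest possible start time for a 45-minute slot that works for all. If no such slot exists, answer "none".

15:15

Dana free within 09:00–17:00: 09:00–11:15, 11:30–13:30, 14:45–16:15.
Yolanda free within 09:00–17:00: 09:15–09:30, 10:30–11:15, 11:45–17:00.
Dana ∩ Uma: 09:00–11:15, 12:30–13:30, 15:15–16:00.
Dana ∩ Uma ∩ Yolanda: 09:15–09:30, 10:30–11:15, 12:30–13:30, 15:15–16:00.
Windows ≥ 45 min: 10:30–11:15, 12:30–13:30, 15:15–16:00.
Latest start in the last window 15:15–16:00 is 16:00 − 45 min = 15:15.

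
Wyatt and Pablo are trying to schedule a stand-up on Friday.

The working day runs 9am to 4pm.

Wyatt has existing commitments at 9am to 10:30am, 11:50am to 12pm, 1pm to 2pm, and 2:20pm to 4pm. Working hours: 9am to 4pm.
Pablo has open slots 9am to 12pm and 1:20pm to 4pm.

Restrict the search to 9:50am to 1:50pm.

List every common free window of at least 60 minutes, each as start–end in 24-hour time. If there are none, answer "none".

10:30–11:50

Wyatt free within 09:00–16:00: 10:30–11:50, 12:00–13:00, 14:00–14:20.
Wyatt ∩ Pablo: 10:30–11:50, 14:00–14:20.
Restricted to 09:50–13:50: 10:30–11:50.
Windows ≥ 60 min: 10:30–11:50.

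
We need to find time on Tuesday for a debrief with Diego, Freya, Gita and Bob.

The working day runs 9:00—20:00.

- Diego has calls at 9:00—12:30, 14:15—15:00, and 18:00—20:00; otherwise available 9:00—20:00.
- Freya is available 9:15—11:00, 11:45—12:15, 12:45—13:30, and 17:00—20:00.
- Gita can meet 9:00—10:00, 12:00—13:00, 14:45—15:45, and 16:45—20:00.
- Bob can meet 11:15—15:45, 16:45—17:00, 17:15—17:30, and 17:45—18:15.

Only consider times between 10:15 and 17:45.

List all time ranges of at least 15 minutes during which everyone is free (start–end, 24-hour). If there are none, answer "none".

Diego free within 09:00–20:00: 12:30–14:15, 15:00–18:00.
Diego ∩ Freya: 12:45–13:30, 17:00–18:00.
Diego ∩ Freya ∩ Gita: 12:45–13:00, 17:00–18:00.
Diego ∩ Freya ∩ Gita ∩ Bob: 12:45–13:00, 17:15–17:30, 17:45–18:00.
Restricted to 10:15–17:45: 12:45–13:00, 17:15–17:30.
Windows ≥ 15 min: 12:45–13:00, 17:15–17:30.

12:45–13:00, 17:15–17:30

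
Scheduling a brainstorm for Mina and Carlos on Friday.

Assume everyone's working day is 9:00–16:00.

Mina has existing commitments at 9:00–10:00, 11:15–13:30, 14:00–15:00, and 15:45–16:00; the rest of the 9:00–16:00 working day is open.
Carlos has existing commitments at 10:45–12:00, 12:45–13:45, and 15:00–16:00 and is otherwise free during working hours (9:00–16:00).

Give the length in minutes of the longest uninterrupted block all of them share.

45 minutes

Mina free within 09:00–16:00: 10:00–11:15, 13:30–14:00, 15:00–15:45.
Carlos free within 09:00–16:00: 09:00–10:45, 12:00–12:45, 13:45–15:00.
Mina ∩ Carlos: 10:00–10:45, 13:45–14:00.
Common window lengths: 45, 15 min; longest is 45.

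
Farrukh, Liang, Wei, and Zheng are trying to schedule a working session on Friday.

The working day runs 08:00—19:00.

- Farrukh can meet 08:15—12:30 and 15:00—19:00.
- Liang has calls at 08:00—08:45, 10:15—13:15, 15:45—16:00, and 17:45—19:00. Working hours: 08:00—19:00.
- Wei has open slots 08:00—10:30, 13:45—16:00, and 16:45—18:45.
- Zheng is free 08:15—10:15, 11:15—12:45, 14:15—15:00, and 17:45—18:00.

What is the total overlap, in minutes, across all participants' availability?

Liang free within 08:00–19:00: 08:45–10:15, 13:15–15:45, 16:00–17:45.
Farrukh ∩ Liang: 08:45–10:15, 15:00–15:45, 16:00–17:45.
Farrukh ∩ Liang ∩ Wei: 08:45–10:15, 15:00–15:45, 16:45–17:45.
Farrukh ∩ Liang ∩ Wei ∩ Zheng: 08:45–10:15.
Total common minutes: 90.

90 minutes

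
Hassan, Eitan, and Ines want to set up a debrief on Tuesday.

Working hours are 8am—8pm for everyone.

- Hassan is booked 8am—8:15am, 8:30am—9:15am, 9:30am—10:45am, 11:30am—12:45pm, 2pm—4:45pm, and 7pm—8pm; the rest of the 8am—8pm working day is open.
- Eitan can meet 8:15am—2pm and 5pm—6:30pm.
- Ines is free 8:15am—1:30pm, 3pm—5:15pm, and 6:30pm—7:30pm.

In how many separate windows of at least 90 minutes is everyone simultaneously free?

Hassan free within 08:00–20:00: 08:15–08:30, 09:15–09:30, 10:45–11:30, 12:45–14:00, 16:45–19:00.
Hassan ∩ Eitan: 08:15–08:30, 09:15–09:30, 10:45–11:30, 12:45–14:00, 17:00–18:30.
Hassan ∩ Eitan ∩ Ines: 08:15–08:30, 09:15–09:30, 10:45–11:30, 12:45–13:30, 17:00–17:15.
Windows ≥ 90 min: (none).
That's 0 windows.

0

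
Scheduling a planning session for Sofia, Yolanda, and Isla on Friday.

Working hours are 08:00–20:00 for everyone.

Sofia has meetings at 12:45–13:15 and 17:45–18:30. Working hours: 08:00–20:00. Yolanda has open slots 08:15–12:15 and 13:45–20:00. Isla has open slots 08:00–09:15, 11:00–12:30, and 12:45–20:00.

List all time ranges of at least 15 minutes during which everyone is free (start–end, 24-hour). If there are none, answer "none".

08:15–09:15, 11:00–12:15, 13:45–17:45, 18:30–20:00

Sofia free within 08:00–20:00: 08:00–12:45, 13:15–17:45, 18:30–20:00.
Sofia ∩ Yolanda: 08:15–12:15, 13:45–17:45, 18:30–20:00.
Sofia ∩ Yolanda ∩ Isla: 08:15–09:15, 11:00–12:15, 13:45–17:45, 18:30–20:00.
Windows ≥ 15 min: 08:15–09:15, 11:00–12:15, 13:45–17:45, 18:30–20:00.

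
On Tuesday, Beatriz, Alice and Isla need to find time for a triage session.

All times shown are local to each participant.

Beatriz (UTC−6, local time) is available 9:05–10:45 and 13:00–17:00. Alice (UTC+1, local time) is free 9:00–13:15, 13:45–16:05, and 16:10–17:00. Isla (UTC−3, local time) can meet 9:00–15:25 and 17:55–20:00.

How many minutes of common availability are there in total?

50 minutes

Beatriz → UTC: 15:05–16:45, 19:00–23:00.
Alice → UTC: 08:00–12:15, 12:45–15:05, 15:10–16:00.
Isla → UTC: 12:00–18:25, 20:55–23:00.
Beatriz ∩ Alice: 15:10–16:00.
Beatriz ∩ Alice ∩ Isla: 15:10–16:00.
Total common minutes: 50.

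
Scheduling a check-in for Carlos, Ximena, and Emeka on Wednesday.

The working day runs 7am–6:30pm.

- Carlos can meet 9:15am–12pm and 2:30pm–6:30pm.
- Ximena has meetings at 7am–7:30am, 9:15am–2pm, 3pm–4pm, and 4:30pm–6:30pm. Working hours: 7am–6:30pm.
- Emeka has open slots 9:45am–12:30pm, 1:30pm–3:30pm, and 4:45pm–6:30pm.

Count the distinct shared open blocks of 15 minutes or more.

1

Ximena free within 07:00–18:30: 07:30–09:15, 14:00–15:00, 16:00–16:30.
Carlos ∩ Ximena: 14:30–15:00, 16:00–16:30.
Carlos ∩ Ximena ∩ Emeka: 14:30–15:00.
Windows ≥ 15 min: 14:30–15:00.
That's 1 window.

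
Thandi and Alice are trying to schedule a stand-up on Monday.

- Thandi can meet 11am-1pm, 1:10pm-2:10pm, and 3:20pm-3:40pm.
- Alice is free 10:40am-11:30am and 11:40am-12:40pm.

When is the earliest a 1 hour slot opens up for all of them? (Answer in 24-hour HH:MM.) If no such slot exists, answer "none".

11:40

Thandi ∩ Alice: 11:00–11:30, 11:40–12:40.
Windows ≥ 60 min: 11:40–12:40.
Earliest such window starts at 11:40.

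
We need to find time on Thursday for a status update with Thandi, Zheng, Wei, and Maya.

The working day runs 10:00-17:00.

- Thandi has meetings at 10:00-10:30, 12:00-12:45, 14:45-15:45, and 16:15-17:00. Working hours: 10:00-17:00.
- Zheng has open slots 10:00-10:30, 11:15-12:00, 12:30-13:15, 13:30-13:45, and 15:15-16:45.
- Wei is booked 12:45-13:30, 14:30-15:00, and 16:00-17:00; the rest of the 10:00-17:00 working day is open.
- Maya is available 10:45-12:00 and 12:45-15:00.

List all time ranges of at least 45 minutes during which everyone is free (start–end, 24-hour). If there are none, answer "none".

Thandi free within 10:00–17:00: 10:30–12:00, 12:45–14:45, 15:45–16:15.
Wei free within 10:00–17:00: 10:00–12:45, 13:30–14:30, 15:00–16:00.
Thandi ∩ Zheng: 11:15–12:00, 12:45–13:15, 13:30–13:45, 15:45–16:15.
Thandi ∩ Zheng ∩ Wei: 11:15–12:00, 13:30–13:45, 15:45–16:00.
Thandi ∩ Zheng ∩ Wei ∩ Maya: 11:15–12:00, 13:30–13:45.
Windows ≥ 45 min: 11:15–12:00.

11:15–12:00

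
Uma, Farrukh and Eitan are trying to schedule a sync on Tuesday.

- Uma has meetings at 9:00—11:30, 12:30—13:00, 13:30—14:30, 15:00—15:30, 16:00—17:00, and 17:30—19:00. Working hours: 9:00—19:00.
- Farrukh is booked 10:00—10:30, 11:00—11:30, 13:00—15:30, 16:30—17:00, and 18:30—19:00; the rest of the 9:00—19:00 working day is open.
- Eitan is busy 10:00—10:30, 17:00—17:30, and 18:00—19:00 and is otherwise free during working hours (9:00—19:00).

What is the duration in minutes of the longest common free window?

60 minutes

Uma free within 09:00–19:00: 11:30–12:30, 13:00–13:30, 14:30–15:00, 15:30–16:00, 17:00–17:30.
Farrukh free within 09:00–19:00: 09:00–10:00, 10:30–11:00, 11:30–13:00, 15:30–16:30, 17:00–18:30.
Eitan free within 09:00–19:00: 09:00–10:00, 10:30–17:00, 17:30–18:00.
Uma ∩ Farrukh: 11:30–12:30, 15:30–16:00, 17:00–17:30.
Uma ∩ Farrukh ∩ Eitan: 11:30–12:30, 15:30–16:00.
Common window lengths: 60, 30 min; longest is 60.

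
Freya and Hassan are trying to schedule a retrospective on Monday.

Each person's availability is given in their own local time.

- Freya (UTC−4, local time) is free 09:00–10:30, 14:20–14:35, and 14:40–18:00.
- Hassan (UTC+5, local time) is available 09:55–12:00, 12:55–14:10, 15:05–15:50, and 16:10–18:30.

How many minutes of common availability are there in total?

30 minutes

Freya → UTC: 13:00–14:30, 18:20–18:35, 18:40–22:00.
Hassan → UTC: 04:55–07:00, 07:55–09:10, 10:05–10:50, 11:10–13:30.
Freya ∩ Hassan: 13:00–13:30.
Total common minutes: 30.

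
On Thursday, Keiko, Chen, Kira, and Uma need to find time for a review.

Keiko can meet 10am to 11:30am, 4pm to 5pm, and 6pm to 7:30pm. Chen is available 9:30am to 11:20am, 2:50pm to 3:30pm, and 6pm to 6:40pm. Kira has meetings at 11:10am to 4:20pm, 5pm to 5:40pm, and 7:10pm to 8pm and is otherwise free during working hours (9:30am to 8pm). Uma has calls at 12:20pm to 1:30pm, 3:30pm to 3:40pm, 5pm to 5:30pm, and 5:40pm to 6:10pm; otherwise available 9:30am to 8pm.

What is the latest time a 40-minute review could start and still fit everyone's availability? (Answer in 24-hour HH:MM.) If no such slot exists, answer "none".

10:30

Kira free within 09:30–20:00: 09:30–11:10, 16:20–17:00, 17:40–19:10.
Uma free within 09:30–20:00: 09:30–12:20, 13:30–15:30, 15:40–17:00, 17:30–17:40, 18:10–20:00.
Keiko ∩ Chen: 10:00–11:20, 18:00–18:40.
Keiko ∩ Chen ∩ Kira: 10:00–11:10, 18:00–18:40.
Keiko ∩ Chen ∩ Kira ∩ Uma: 10:00–11:10, 18:10–18:40.
Windows ≥ 40 min: 10:00–11:10.
Latest start in the last window 10:00–11:10 is 11:10 − 40 min = 10:30.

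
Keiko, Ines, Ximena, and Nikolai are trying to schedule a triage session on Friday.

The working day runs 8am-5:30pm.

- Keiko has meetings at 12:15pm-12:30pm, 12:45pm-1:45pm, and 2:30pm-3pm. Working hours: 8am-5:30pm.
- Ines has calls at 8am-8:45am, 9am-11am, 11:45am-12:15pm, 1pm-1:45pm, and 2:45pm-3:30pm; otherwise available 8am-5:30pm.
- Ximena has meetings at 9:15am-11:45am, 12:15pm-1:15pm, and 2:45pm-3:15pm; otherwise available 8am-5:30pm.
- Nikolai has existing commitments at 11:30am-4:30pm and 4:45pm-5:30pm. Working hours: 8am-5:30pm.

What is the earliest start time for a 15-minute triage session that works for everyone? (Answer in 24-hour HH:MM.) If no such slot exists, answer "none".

Keiko free within 08:00–17:30: 08:00–12:15, 12:30–12:45, 13:45–14:30, 15:00–17:30.
Ines free within 08:00–17:30: 08:45–09:00, 11:00–11:45, 12:15–13:00, 13:45–14:45, 15:30–17:30.
Ximena free within 08:00–17:30: 08:00–09:15, 11:45–12:15, 13:15–14:45, 15:15–17:30.
Nikolai free within 08:00–17:30: 08:00–11:30, 16:30–16:45.
Keiko ∩ Ines: 08:45–09:00, 11:00–11:45, 12:30–12:45, 13:45–14:30, 15:30–17:30.
Keiko ∩ Ines ∩ Ximena: 08:45–09:00, 13:45–14:30, 15:30–17:30.
Keiko ∩ Ines ∩ Ximena ∩ Nikolai: 08:45–09:00, 16:30–16:45.
Windows ≥ 15 min: 08:45–09:00, 16:30–16:45.
Earliest such window starts at 08:45.

08:45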